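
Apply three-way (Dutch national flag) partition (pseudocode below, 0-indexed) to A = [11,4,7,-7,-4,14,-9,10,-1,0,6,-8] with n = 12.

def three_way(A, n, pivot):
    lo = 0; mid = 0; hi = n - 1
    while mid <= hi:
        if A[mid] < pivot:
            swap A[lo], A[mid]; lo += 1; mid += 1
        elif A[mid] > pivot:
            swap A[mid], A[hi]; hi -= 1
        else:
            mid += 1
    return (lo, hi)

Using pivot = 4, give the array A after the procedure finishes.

[-8,0,-7,-4,-1,-9,4,10,14,6,7,11]

pivot = 4; lo=0, mid=0, hi=11
A[mid]=11>4: swap A[0],A[11]; hi=10 → [-8,4,7,-7,-4,14,-9,10,-1,0,6,11]
A[mid]=-8<4: swap A[0],A[0]; lo=1,mid=1 → [-8,4,7,-7,-4,14,-9,10,-1,0,6,11]
A[mid]=4=4: mid=2
A[mid]=7>4: swap A[2],A[10]; hi=9 → [-8,4,6,-7,-4,14,-9,10,-1,0,7,11]
A[mid]=6>4: swap A[2],A[9]; hi=8 → [-8,4,0,-7,-4,14,-9,10,-1,6,7,11]
A[mid]=0<4: swap A[1],A[2]; lo=2,mid=3 → [-8,0,4,-7,-4,14,-9,10,-1,6,7,11]
A[mid]=-7<4: swap A[2],A[3]; lo=3,mid=4 → [-8,0,-7,4,-4,14,-9,10,-1,6,7,11]
A[mid]=-4<4: swap A[3],A[4]; lo=4,mid=5 → [-8,0,-7,-4,4,14,-9,10,-1,6,7,11]
A[mid]=14>4: swap A[5],A[8]; hi=7 → [-8,0,-7,-4,4,-1,-9,10,14,6,7,11]
A[mid]=-1<4: swap A[4],A[5]; lo=5,mid=6 → [-8,0,-7,-4,-1,4,-9,10,14,6,7,11]
A[mid]=-9<4: swap A[5],A[6]; lo=6,mid=7 → [-8,0,-7,-4,-1,-9,4,10,14,6,7,11]
A[mid]=10>4: swap A[7],A[7]; hi=6 → [-8,0,-7,-4,-1,-9,4,10,14,6,7,11]
end: lo=6, hi=6; A = [-8,0,-7,-4,-1,-9,4,10,14,6,7,11]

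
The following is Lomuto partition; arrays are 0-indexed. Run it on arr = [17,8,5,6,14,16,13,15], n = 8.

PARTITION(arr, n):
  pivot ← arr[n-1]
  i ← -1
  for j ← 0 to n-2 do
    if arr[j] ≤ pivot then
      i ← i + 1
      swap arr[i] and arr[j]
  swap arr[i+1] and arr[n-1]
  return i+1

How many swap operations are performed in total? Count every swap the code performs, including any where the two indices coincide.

6

pivot = arr[7] = 15; i = -1
j=0: arr[0]=17 > 15 → no swap
j=1: arr[1]=8 ≤ 15 → i=0, swap arr[0],arr[1] → [8,17,5,6,14,16,13,15]
j=2: arr[2]=5 ≤ 15 → i=1, swap arr[1],arr[2] → [8,5,17,6,14,16,13,15]
j=3: arr[3]=6 ≤ 15 → i=2, swap arr[2],arr[3] → [8,5,6,17,14,16,13,15]
j=4: arr[4]=14 ≤ 15 → i=3, swap arr[3],arr[4] → [8,5,6,14,17,16,13,15]
j=5: arr[5]=16 > 15 → no swap
j=6: arr[6]=13 ≤ 15 → i=4, swap arr[4],arr[6] → [8,5,6,14,13,16,17,15]
final swap arr[5],arr[7] → [8,5,6,14,13,15,17,16]; return 5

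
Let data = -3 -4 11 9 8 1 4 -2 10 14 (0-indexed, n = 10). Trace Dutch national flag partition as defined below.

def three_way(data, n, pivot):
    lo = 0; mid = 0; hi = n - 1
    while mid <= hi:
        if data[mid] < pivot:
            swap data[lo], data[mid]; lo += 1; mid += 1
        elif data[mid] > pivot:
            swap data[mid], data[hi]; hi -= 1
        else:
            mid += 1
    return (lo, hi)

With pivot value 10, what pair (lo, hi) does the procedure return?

pivot = 10; lo=0, mid=0, hi=9
data[mid]=-3<10: swap data[0],data[0]; lo=1,mid=1 → -3 -4 11 9 8 1 4 -2 10 14
data[mid]=-4<10: swap data[1],data[1]; lo=2,mid=2 → -3 -4 11 9 8 1 4 -2 10 14
data[mid]=11>10: swap data[2],data[9]; hi=8 → -3 -4 14 9 8 1 4 -2 10 11
data[mid]=14>10: swap data[2],data[8]; hi=7 → -3 -4 10 9 8 1 4 -2 14 11
data[mid]=10=10: mid=3
data[mid]=9<10: swap data[2],data[3]; lo=3,mid=4 → -3 -4 9 10 8 1 4 -2 14 11
data[mid]=8<10: swap data[3],data[4]; lo=4,mid=5 → -3 -4 9 8 10 1 4 -2 14 11
data[mid]=1<10: swap data[4],data[5]; lo=5,mid=6 → -3 -4 9 8 1 10 4 -2 14 11
data[mid]=4<10: swap data[5],data[6]; lo=6,mid=7 → -3 -4 9 8 1 4 10 -2 14 11
data[mid]=-2<10: swap data[6],data[7]; lo=7,mid=8 → -3 -4 9 8 1 4 -2 10 14 11
end: lo=7, hi=7; data = -3 -4 9 8 1 4 -2 10 14 11

(7, 7)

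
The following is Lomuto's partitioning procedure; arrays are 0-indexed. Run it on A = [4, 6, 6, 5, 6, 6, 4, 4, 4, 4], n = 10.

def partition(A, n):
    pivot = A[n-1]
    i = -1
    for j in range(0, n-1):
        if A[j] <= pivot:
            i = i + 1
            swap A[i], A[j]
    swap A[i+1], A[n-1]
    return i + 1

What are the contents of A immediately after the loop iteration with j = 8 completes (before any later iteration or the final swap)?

pivot=4, i=-1
j=0: 4≤4, i=0, swap(0,0) ⇒ [4, 6, 6, 5, 6, 6, 4, 4, 4, 4]
j=1: 6>4, skip
j=2: 6>4, skip
j=3: 5>4, skip
j=4: 6>4, skip
j=5: 6>4, skip
j=6: 4≤4, i=1, swap(1,6) ⇒ [4, 4, 6, 5, 6, 6, 6, 4, 4, 4]
j=7: 4≤4, i=2, swap(2,7) ⇒ [4, 4, 4, 5, 6, 6, 6, 6, 4, 4]
j=8: 4≤4, i=3, swap(3,8) ⇒ [4, 4, 4, 4, 6, 6, 6, 6, 5, 4]
(after j=8) A = [4, 4, 4, 4, 6, 6, 6, 6, 5, 4]

[4, 4, 4, 4, 6, 6, 6, 6, 5, 4]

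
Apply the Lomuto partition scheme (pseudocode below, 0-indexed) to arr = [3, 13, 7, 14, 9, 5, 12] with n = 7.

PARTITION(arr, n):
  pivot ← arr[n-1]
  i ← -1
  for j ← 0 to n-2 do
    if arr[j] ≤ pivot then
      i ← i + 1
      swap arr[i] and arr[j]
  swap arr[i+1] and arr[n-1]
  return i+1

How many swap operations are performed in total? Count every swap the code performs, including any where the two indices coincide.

pivot=12, i=-1
j=0: 3≤12, i=0, swap(0,0) ⇒ [3, 13, 7, 14, 9, 5, 12]
j=1: 13>12, skip
j=2: 7≤12, i=1, swap(1,2) ⇒ [3, 7, 13, 14, 9, 5, 12]
j=3: 14>12, skip
j=4: 9≤12, i=2, swap(2,4) ⇒ [3, 7, 9, 14, 13, 5, 12]
j=5: 5≤12, i=3, swap(3,5) ⇒ [3, 7, 9, 5, 13, 14, 12]
swap(4,6) ⇒ [3, 7, 9, 5, 12, 14, 13]; return 4

5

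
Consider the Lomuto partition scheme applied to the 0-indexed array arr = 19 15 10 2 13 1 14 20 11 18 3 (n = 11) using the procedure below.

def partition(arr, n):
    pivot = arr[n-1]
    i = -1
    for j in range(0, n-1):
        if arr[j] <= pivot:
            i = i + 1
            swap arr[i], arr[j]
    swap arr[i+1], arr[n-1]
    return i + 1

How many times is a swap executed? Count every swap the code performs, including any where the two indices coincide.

3

pivot=3, i=-1
j=0: 19>3, skip
j=1: 15>3, skip
j=2: 10>3, skip
j=3: 2≤3, i=0, swap(0,3) ⇒ 2 15 10 19 13 1 14 20 11 18 3
j=4: 13>3, skip
j=5: 1≤3, i=1, swap(1,5) ⇒ 2 1 10 19 13 15 14 20 11 18 3
j=6: 14>3, skip
j=7: 20>3, skip
j=8: 11>3, skip
j=9: 18>3, skip
swap(2,10) ⇒ 2 1 3 19 13 15 14 20 11 18 10; return 2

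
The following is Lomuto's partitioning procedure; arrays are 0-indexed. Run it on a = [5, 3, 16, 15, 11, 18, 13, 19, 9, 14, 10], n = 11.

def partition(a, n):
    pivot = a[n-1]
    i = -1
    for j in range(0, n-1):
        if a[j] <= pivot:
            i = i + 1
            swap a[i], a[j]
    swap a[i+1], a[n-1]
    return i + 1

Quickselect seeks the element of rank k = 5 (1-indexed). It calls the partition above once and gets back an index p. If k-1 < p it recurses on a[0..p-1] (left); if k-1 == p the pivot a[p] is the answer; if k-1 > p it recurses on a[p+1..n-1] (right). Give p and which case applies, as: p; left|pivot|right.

3; right

pivot=10, i=-1
j=0: 5≤10, i=0, swap(0,0) ⇒ [5, 3, 16, 15, 11, 18, 13, 19, 9, 14, 10]
j=1: 3≤10, i=1, swap(1,1) ⇒ [5, 3, 16, 15, 11, 18, 13, 19, 9, 14, 10]
j=2: 16>10, skip
j=3: 15>10, skip
j=4: 11>10, skip
j=5: 18>10, skip
j=6: 13>10, skip
j=7: 19>10, skip
j=8: 9≤10, i=2, swap(2,8) ⇒ [5, 3, 9, 15, 11, 18, 13, 19, 16, 14, 10]
j=9: 14>10, skip
swap(3,10) ⇒ [5, 3, 9, 10, 11, 18, 13, 19, 16, 14, 15]; return 3
p = 3; k-1 = 4 > 3 ⇒ right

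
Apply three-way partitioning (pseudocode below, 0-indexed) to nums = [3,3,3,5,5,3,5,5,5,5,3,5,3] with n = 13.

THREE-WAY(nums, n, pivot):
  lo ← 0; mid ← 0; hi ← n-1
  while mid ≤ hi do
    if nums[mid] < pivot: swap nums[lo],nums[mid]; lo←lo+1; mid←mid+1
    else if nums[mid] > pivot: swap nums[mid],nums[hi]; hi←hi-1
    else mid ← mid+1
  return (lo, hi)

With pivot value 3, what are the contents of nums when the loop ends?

[3,3,3,3,3,3,5,5,5,5,5,5,5]

lo=0 mid=0 hi=12
3=3: mid=1
3=3: mid=2
3=3: mid=3
5>3: swap(3,12), hi=11 ⇒ [3,3,3,3,5,3,5,5,5,5,3,5,5]
3=3: mid=4
5>3: swap(4,11), hi=10 ⇒ [3,3,3,3,5,3,5,5,5,5,3,5,5]
5>3: swap(4,10), hi=9 ⇒ [3,3,3,3,3,3,5,5,5,5,5,5,5]
3=3: mid=5
3=3: mid=6
5>3: swap(6,9), hi=8 ⇒ [3,3,3,3,3,3,5,5,5,5,5,5,5]
5>3: swap(6,8), hi=7 ⇒ [3,3,3,3,3,3,5,5,5,5,5,5,5]
5>3: swap(6,7), hi=6 ⇒ [3,3,3,3,3,3,5,5,5,5,5,5,5]
5>3: swap(6,6), hi=5 ⇒ [3,3,3,3,3,3,5,5,5,5,5,5,5]
done. lo=0 hi=5; nums=[3,3,3,3,3,3,5,5,5,5,5,5,5]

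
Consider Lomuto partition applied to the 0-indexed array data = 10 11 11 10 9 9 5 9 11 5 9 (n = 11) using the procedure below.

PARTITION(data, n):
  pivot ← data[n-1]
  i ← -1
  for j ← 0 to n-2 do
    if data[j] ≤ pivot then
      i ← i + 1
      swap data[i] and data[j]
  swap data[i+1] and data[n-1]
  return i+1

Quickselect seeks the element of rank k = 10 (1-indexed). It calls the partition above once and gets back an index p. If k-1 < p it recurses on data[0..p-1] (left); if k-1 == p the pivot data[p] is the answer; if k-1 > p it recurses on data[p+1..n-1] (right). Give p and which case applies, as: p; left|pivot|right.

5; right

pivot = data[10] = 9; i = -1
j=0: data[0]=10 > 9 → no swap
j=1: data[1]=11 > 9 → no swap
j=2: data[2]=11 > 9 → no swap
j=3: data[3]=10 > 9 → no swap
j=4: data[4]=9 ≤ 9 → i=0, swap data[0],data[4] → 9 11 11 10 10 9 5 9 11 5 9
j=5: data[5]=9 ≤ 9 → i=1, swap data[1],data[5] → 9 9 11 10 10 11 5 9 11 5 9
j=6: data[6]=5 ≤ 9 → i=2, swap data[2],data[6] → 9 9 5 10 10 11 11 9 11 5 9
j=7: data[7]=9 ≤ 9 → i=3, swap data[3],data[7] → 9 9 5 9 10 11 11 10 11 5 9
j=8: data[8]=11 > 9 → no swap
j=9: data[9]=5 ≤ 9 → i=4, swap data[4],data[9] → 9 9 5 9 5 11 11 10 11 10 9
final swap data[5],data[10] → 9 9 5 9 5 9 11 10 11 10 11; return 5
p = 5; k-1 = 9 > 5 ⇒ right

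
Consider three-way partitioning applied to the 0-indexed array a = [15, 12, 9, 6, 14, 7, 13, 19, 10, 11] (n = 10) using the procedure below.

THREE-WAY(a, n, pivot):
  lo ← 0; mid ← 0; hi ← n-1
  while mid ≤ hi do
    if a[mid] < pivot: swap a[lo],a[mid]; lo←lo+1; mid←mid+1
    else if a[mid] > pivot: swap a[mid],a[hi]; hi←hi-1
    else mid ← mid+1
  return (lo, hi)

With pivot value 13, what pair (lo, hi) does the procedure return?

lo=0 mid=0 hi=9
15>13: swap(0,9), hi=8 ⇒ [11, 12, 9, 6, 14, 7, 13, 19, 10, 15]
11<13: swap(0,0), lo=1 mid=1 ⇒ [11, 12, 9, 6, 14, 7, 13, 19, 10, 15]
12<13: swap(1,1), lo=2 mid=2 ⇒ [11, 12, 9, 6, 14, 7, 13, 19, 10, 15]
9<13: swap(2,2), lo=3 mid=3 ⇒ [11, 12, 9, 6, 14, 7, 13, 19, 10, 15]
6<13: swap(3,3), lo=4 mid=4 ⇒ [11, 12, 9, 6, 14, 7, 13, 19, 10, 15]
14>13: swap(4,8), hi=7 ⇒ [11, 12, 9, 6, 10, 7, 13, 19, 14, 15]
10<13: swap(4,4), lo=5 mid=5 ⇒ [11, 12, 9, 6, 10, 7, 13, 19, 14, 15]
7<13: swap(5,5), lo=6 mid=6 ⇒ [11, 12, 9, 6, 10, 7, 13, 19, 14, 15]
13=13: mid=7
19>13: swap(7,7), hi=6 ⇒ [11, 12, 9, 6, 10, 7, 13, 19, 14, 15]
done. lo=6 hi=6; a=[11, 12, 9, 6, 10, 7, 13, 19, 14, 15]

(6, 6)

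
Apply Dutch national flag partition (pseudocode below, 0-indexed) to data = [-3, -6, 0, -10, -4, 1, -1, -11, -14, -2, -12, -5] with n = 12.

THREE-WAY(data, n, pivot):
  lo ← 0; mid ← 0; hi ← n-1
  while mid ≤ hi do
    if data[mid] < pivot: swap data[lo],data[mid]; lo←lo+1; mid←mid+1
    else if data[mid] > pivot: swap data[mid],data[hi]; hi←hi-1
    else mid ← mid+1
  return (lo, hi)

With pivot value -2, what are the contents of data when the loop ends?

[-3, -6, -5, -10, -4, -12, -11, -14, -2, -1, 1, 0]

lo=0 mid=0 hi=11
-3<-2: swap(0,0), lo=1 mid=1 ⇒ [-3, -6, 0, -10, -4, 1, -1, -11, -14, -2, -12, -5]
-6<-2: swap(1,1), lo=2 mid=2 ⇒ [-3, -6, 0, -10, -4, 1, -1, -11, -14, -2, -12, -5]
0>-2: swap(2,11), hi=10 ⇒ [-3, -6, -5, -10, -4, 1, -1, -11, -14, -2, -12, 0]
-5<-2: swap(2,2), lo=3 mid=3 ⇒ [-3, -6, -5, -10, -4, 1, -1, -11, -14, -2, -12, 0]
-10<-2: swap(3,3), lo=4 mid=4 ⇒ [-3, -6, -5, -10, -4, 1, -1, -11, -14, -2, -12, 0]
-4<-2: swap(4,4), lo=5 mid=5 ⇒ [-3, -6, -5, -10, -4, 1, -1, -11, -14, -2, -12, 0]
1>-2: swap(5,10), hi=9 ⇒ [-3, -6, -5, -10, -4, -12, -1, -11, -14, -2, 1, 0]
-12<-2: swap(5,5), lo=6 mid=6 ⇒ [-3, -6, -5, -10, -4, -12, -1, -11, -14, -2, 1, 0]
-1>-2: swap(6,9), hi=8 ⇒ [-3, -6, -5, -10, -4, -12, -2, -11, -14, -1, 1, 0]
-2=-2: mid=7
-11<-2: swap(6,7), lo=7 mid=8 ⇒ [-3, -6, -5, -10, -4, -12, -11, -2, -14, -1, 1, 0]
-14<-2: swap(7,8), lo=8 mid=9 ⇒ [-3, -6, -5, -10, -4, -12, -11, -14, -2, -1, 1, 0]
done. lo=8 hi=8; data=[-3, -6, -5, -10, -4, -12, -11, -14, -2, -1, 1, 0]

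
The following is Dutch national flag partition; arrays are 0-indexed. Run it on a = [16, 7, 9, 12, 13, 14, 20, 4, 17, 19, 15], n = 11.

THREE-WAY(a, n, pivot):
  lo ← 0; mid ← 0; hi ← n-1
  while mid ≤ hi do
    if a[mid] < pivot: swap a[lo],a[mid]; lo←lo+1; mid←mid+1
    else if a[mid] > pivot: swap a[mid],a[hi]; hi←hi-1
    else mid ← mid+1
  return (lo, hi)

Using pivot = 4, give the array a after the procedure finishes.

pivot = 4; lo=0, mid=0, hi=10
a[mid]=16>4: swap a[0],a[10]; hi=9 → [15, 7, 9, 12, 13, 14, 20, 4, 17, 19, 16]
a[mid]=15>4: swap a[0],a[9]; hi=8 → [19, 7, 9, 12, 13, 14, 20, 4, 17, 15, 16]
a[mid]=19>4: swap a[0],a[8]; hi=7 → [17, 7, 9, 12, 13, 14, 20, 4, 19, 15, 16]
a[mid]=17>4: swap a[0],a[7]; hi=6 → [4, 7, 9, 12, 13, 14, 20, 17, 19, 15, 16]
a[mid]=4=4: mid=1
a[mid]=7>4: swap a[1],a[6]; hi=5 → [4, 20, 9, 12, 13, 14, 7, 17, 19, 15, 16]
a[mid]=20>4: swap a[1],a[5]; hi=4 → [4, 14, 9, 12, 13, 20, 7, 17, 19, 15, 16]
a[mid]=14>4: swap a[1],a[4]; hi=3 → [4, 13, 9, 12, 14, 20, 7, 17, 19, 15, 16]
a[mid]=13>4: swap a[1],a[3]; hi=2 → [4, 12, 9, 13, 14, 20, 7, 17, 19, 15, 16]
a[mid]=12>4: swap a[1],a[2]; hi=1 → [4, 9, 12, 13, 14, 20, 7, 17, 19, 15, 16]
a[mid]=9>4: swap a[1],a[1]; hi=0 → [4, 9, 12, 13, 14, 20, 7, 17, 19, 15, 16]
end: lo=0, hi=0; a = [4, 9, 12, 13, 14, 20, 7, 17, 19, 15, 16]

[4, 9, 12, 13, 14, 20, 7, 17, 19, 15, 16]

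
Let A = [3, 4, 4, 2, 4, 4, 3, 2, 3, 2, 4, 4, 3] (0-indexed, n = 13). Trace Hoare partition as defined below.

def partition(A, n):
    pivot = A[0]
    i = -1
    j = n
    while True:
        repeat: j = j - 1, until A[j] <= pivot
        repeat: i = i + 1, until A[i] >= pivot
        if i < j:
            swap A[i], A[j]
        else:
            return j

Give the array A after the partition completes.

[3, 2, 3, 2, 2, 3, 4, 4, 4, 4, 4, 4, 3]

pivot = A[0] = 3; i = -1, j = 13
j→12 (A[12]=3≤3), i→0 (A[0]=3≥3); i<j, swap → [3, 4, 4, 2, 4, 4, 3, 2, 3, 2, 4, 4, 3]
j→9 (A[9]=2≤3), i→1 (A[1]=4≥3); i<j, swap → [3, 2, 4, 2, 4, 4, 3, 2, 3, 4, 4, 4, 3]
j→8 (A[8]=3≤3), i→2 (A[2]=4≥3); i<j, swap → [3, 2, 3, 2, 4, 4, 3, 2, 4, 4, 4, 4, 3]
j→7 (A[7]=2≤3), i→4 (A[4]=4≥3); i<j, swap → [3, 2, 3, 2, 2, 4, 3, 4, 4, 4, 4, 4, 3]
j→6 (A[6]=3≤3), i→5 (A[5]=4≥3); i<j, swap → [3, 2, 3, 2, 2, 3, 4, 4, 4, 4, 4, 4, 3]
j→5, i→6; i≥j, return j=5. A = [3, 2, 3, 2, 2, 3, 4, 4, 4, 4, 4, 4, 3]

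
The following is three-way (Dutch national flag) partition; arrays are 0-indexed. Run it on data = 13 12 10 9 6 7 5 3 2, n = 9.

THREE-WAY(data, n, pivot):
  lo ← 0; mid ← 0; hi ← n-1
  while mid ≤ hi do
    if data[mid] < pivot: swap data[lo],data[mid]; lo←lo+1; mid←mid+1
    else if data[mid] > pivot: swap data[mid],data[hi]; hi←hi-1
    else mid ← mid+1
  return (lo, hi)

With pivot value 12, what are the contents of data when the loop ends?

pivot = 12; lo=0, mid=0, hi=8
data[mid]=13>12: swap data[0],data[8]; hi=7 → 2 12 10 9 6 7 5 3 13
data[mid]=2<12: swap data[0],data[0]; lo=1,mid=1 → 2 12 10 9 6 7 5 3 13
data[mid]=12=12: mid=2
data[mid]=10<12: swap data[1],data[2]; lo=2,mid=3 → 2 10 12 9 6 7 5 3 13
data[mid]=9<12: swap data[2],data[3]; lo=3,mid=4 → 2 10 9 12 6 7 5 3 13
data[mid]=6<12: swap data[3],data[4]; lo=4,mid=5 → 2 10 9 6 12 7 5 3 13
data[mid]=7<12: swap data[4],data[5]; lo=5,mid=6 → 2 10 9 6 7 12 5 3 13
data[mid]=5<12: swap data[5],data[6]; lo=6,mid=7 → 2 10 9 6 7 5 12 3 13
data[mid]=3<12: swap data[6],data[7]; lo=7,mid=8 → 2 10 9 6 7 5 3 12 13
end: lo=7, hi=7; data = 2 10 9 6 7 5 3 12 13

2 10 9 6 7 5 3 12 13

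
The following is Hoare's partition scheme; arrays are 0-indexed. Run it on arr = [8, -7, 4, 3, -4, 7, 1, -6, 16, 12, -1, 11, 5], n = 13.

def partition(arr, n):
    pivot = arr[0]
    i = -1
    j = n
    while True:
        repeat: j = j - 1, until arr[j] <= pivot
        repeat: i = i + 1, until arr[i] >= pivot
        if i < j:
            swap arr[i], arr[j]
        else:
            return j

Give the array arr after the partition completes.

pivot=8
j stops at 12 (5), i stops at 0 (8); swap ⇒ [5, -7, 4, 3, -4, 7, 1, -6, 16, 12, -1, 11, 8]
j stops at 10 (-1), i stops at 8 (16); swap ⇒ [5, -7, 4, 3, -4, 7, 1, -6, -1, 12, 16, 11, 8]
j stops at 8, i stops at 9; i≥j ⇒ return 8. arr=[5, -7, 4, 3, -4, 7, 1, -6, -1, 12, 16, 11, 8]

[5, -7, 4, 3, -4, 7, 1, -6, -1, 12, 16, 11, 8]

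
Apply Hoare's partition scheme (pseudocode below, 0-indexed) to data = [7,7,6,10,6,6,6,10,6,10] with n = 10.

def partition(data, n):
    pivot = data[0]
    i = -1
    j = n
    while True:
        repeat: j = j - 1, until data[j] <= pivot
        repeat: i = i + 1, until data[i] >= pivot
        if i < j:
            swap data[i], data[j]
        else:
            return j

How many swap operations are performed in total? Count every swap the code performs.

pivot = data[0] = 7; i = -1, j = 10
j→8 (data[8]=6≤7), i→0 (data[0]=7≥7); i<j, swap → [6,7,6,10,6,6,6,10,7,10]
j→6 (data[6]=6≤7), i→1 (data[1]=7≥7); i<j, swap → [6,6,6,10,6,6,7,10,7,10]
j→5 (data[5]=6≤7), i→3 (data[3]=10≥7); i<j, swap → [6,6,6,6,6,10,7,10,7,10]
j→4, i→5; i≥j, return j=4. data = [6,6,6,6,6,10,7,10,7,10]

3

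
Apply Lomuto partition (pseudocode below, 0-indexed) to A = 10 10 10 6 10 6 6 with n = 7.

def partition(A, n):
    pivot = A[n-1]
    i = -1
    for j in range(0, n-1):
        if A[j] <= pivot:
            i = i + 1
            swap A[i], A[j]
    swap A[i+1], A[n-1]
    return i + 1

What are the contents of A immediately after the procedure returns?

pivot = A[6] = 6; i = -1
j=0: A[0]=10 > 6 → no swap
j=1: A[1]=10 > 6 → no swap
j=2: A[2]=10 > 6 → no swap
j=3: A[3]=6 ≤ 6 → i=0, swap A[0],A[3] → 6 10 10 10 10 6 6
j=4: A[4]=10 > 6 → no swap
j=5: A[5]=6 ≤ 6 → i=1, swap A[1],A[5] → 6 6 10 10 10 10 6
final swap A[2],A[6] → 6 6 6 10 10 10 10; return 2

6 6 6 10 10 10 10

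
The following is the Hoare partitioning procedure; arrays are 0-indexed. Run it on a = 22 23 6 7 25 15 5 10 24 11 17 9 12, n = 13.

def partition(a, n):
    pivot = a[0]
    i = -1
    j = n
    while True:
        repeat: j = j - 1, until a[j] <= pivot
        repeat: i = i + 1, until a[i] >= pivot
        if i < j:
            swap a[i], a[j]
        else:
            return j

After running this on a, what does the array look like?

pivot=22
j stops at 12 (12), i stops at 0 (22); swap ⇒ 12 23 6 7 25 15 5 10 24 11 17 9 22
j stops at 11 (9), i stops at 1 (23); swap ⇒ 12 9 6 7 25 15 5 10 24 11 17 23 22
j stops at 10 (17), i stops at 4 (25); swap ⇒ 12 9 6 7 17 15 5 10 24 11 25 23 22
j stops at 9 (11), i stops at 8 (24); swap ⇒ 12 9 6 7 17 15 5 10 11 24 25 23 22
j stops at 8, i stops at 9; i≥j ⇒ return 8. a=12 9 6 7 17 15 5 10 11 24 25 23 22

12 9 6 7 17 15 5 10 11 24 25 23 22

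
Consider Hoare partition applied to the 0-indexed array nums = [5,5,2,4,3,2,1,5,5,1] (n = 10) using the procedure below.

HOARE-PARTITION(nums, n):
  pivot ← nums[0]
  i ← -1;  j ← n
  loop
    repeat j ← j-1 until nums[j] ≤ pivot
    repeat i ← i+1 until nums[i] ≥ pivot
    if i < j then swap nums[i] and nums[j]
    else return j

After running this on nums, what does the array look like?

[1,5,2,4,3,2,1,5,5,5]

pivot = nums[0] = 5; i = -1, j = 10
j→9 (nums[9]=1≤5), i→0 (nums[0]=5≥5); i<j, swap → [1,5,2,4,3,2,1,5,5,5]
j→8 (nums[8]=5≤5), i→1 (nums[1]=5≥5); i<j, swap → [1,5,2,4,3,2,1,5,5,5]
j→7, i→7; i≥j, return j=7. nums = [1,5,2,4,3,2,1,5,5,5]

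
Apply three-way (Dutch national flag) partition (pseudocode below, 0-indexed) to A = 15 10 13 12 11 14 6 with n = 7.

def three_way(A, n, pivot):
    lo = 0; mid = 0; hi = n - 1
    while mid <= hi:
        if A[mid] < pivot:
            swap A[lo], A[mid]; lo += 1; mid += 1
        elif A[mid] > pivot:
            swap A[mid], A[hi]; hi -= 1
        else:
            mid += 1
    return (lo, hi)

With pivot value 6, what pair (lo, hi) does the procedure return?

pivot = 6; lo=0, mid=0, hi=6
A[mid]=15>6: swap A[0],A[6]; hi=5 → 6 10 13 12 11 14 15
A[mid]=6=6: mid=1
A[mid]=10>6: swap A[1],A[5]; hi=4 → 6 14 13 12 11 10 15
A[mid]=14>6: swap A[1],A[4]; hi=3 → 6 11 13 12 14 10 15
A[mid]=11>6: swap A[1],A[3]; hi=2 → 6 12 13 11 14 10 15
A[mid]=12>6: swap A[1],A[2]; hi=1 → 6 13 12 11 14 10 15
A[mid]=13>6: swap A[1],A[1]; hi=0 → 6 13 12 11 14 10 15
end: lo=0, hi=0; A = 6 13 12 11 14 10 15

(0, 0)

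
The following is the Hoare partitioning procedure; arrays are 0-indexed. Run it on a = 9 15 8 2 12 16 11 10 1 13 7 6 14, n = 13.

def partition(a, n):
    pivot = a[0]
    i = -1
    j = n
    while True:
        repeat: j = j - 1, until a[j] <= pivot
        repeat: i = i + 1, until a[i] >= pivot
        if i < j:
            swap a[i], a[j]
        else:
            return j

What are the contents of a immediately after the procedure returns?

pivot = a[0] = 9; i = -1, j = 13
j→11 (a[11]=6≤9), i→0 (a[0]=9≥9); i<j, swap → 6 15 8 2 12 16 11 10 1 13 7 9 14
j→10 (a[10]=7≤9), i→1 (a[1]=15≥9); i<j, swap → 6 7 8 2 12 16 11 10 1 13 15 9 14
j→8 (a[8]=1≤9), i→4 (a[4]=12≥9); i<j, swap → 6 7 8 2 1 16 11 10 12 13 15 9 14
j→4, i→5; i≥j, return j=4. a = 6 7 8 2 1 16 11 10 12 13 15 9 14

6 7 8 2 1 16 11 10 12 13 15 9 14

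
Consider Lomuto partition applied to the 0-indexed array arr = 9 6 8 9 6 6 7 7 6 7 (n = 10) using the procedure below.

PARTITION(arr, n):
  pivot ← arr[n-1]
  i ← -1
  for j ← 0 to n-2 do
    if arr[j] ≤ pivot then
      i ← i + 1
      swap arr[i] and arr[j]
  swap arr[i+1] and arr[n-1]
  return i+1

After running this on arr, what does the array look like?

6 6 6 7 7 6 7 9 8 9

pivot=7, i=-1
j=0: 9>7, skip
j=1: 6≤7, i=0, swap(0,1) ⇒ 6 9 8 9 6 6 7 7 6 7
j=2: 8>7, skip
j=3: 9>7, skip
j=4: 6≤7, i=1, swap(1,4) ⇒ 6 6 8 9 9 6 7 7 6 7
j=5: 6≤7, i=2, swap(2,5) ⇒ 6 6 6 9 9 8 7 7 6 7
j=6: 7≤7, i=3, swap(3,6) ⇒ 6 6 6 7 9 8 9 7 6 7
j=7: 7≤7, i=4, swap(4,7) ⇒ 6 6 6 7 7 8 9 9 6 7
j=8: 6≤7, i=5, swap(5,8) ⇒ 6 6 6 7 7 6 9 9 8 7
swap(6,9) ⇒ 6 6 6 7 7 6 7 9 8 9; return 6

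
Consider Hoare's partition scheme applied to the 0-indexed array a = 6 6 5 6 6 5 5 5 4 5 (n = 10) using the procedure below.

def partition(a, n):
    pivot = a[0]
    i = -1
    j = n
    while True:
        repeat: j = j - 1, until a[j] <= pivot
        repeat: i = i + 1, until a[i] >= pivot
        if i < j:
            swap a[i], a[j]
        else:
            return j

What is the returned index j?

pivot = a[0] = 6; i = -1, j = 10
j→9 (a[9]=5≤6), i→0 (a[0]=6≥6); i<j, swap → 5 6 5 6 6 5 5 5 4 6
j→8 (a[8]=4≤6), i→1 (a[1]=6≥6); i<j, swap → 5 4 5 6 6 5 5 5 6 6
j→7 (a[7]=5≤6), i→3 (a[3]=6≥6); i<j, swap → 5 4 5 5 6 5 5 6 6 6
j→6 (a[6]=5≤6), i→4 (a[4]=6≥6); i<j, swap → 5 4 5 5 5 5 6 6 6 6
j→5, i→6; i≥j, return j=5. a = 5 4 5 5 5 5 6 6 6 6

5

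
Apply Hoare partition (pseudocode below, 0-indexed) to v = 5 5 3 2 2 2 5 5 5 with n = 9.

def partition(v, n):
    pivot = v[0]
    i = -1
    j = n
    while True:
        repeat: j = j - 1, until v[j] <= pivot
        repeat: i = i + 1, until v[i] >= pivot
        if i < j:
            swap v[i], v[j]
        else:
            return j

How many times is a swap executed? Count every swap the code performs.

pivot = v[0] = 5; i = -1, j = 9
j→8 (v[8]=5≤5), i→0 (v[0]=5≥5); i<j, swap → 5 5 3 2 2 2 5 5 5
j→7 (v[7]=5≤5), i→1 (v[1]=5≥5); i<j, swap → 5 5 3 2 2 2 5 5 5
j→6, i→6; i≥j, return j=6. v = 5 5 3 2 2 2 5 5 5

2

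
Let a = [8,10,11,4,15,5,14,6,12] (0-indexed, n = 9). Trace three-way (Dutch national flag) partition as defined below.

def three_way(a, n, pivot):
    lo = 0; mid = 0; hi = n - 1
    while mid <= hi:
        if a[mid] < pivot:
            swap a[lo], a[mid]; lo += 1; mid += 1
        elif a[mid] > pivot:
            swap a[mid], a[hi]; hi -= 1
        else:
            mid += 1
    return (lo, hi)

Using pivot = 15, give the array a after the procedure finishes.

lo=0 mid=0 hi=8
8<15: swap(0,0), lo=1 mid=1 ⇒ [8,10,11,4,15,5,14,6,12]
10<15: swap(1,1), lo=2 mid=2 ⇒ [8,10,11,4,15,5,14,6,12]
11<15: swap(2,2), lo=3 mid=3 ⇒ [8,10,11,4,15,5,14,6,12]
4<15: swap(3,3), lo=4 mid=4 ⇒ [8,10,11,4,15,5,14,6,12]
15=15: mid=5
5<15: swap(4,5), lo=5 mid=6 ⇒ [8,10,11,4,5,15,14,6,12]
14<15: swap(5,6), lo=6 mid=7 ⇒ [8,10,11,4,5,14,15,6,12]
6<15: swap(6,7), lo=7 mid=8 ⇒ [8,10,11,4,5,14,6,15,12]
12<15: swap(7,8), lo=8 mid=9 ⇒ [8,10,11,4,5,14,6,12,15]
done. lo=8 hi=8; a=[8,10,11,4,5,14,6,12,15]

[8,10,11,4,5,14,6,12,15]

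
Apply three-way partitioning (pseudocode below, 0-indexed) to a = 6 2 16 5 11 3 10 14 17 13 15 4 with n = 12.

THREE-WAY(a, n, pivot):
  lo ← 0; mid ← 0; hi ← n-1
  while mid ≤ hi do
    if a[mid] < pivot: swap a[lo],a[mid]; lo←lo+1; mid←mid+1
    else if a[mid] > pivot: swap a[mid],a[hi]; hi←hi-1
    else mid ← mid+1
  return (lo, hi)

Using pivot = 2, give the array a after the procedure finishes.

lo=0 mid=0 hi=11
6>2: swap(0,11), hi=10 ⇒ 4 2 16 5 11 3 10 14 17 13 15 6
4>2: swap(0,10), hi=9 ⇒ 15 2 16 5 11 3 10 14 17 13 4 6
15>2: swap(0,9), hi=8 ⇒ 13 2 16 5 11 3 10 14 17 15 4 6
13>2: swap(0,8), hi=7 ⇒ 17 2 16 5 11 3 10 14 13 15 4 6
17>2: swap(0,7), hi=6 ⇒ 14 2 16 5 11 3 10 17 13 15 4 6
14>2: swap(0,6), hi=5 ⇒ 10 2 16 5 11 3 14 17 13 15 4 6
10>2: swap(0,5), hi=4 ⇒ 3 2 16 5 11 10 14 17 13 15 4 6
3>2: swap(0,4), hi=3 ⇒ 11 2 16 5 3 10 14 17 13 15 4 6
11>2: swap(0,3), hi=2 ⇒ 5 2 16 11 3 10 14 17 13 15 4 6
5>2: swap(0,2), hi=1 ⇒ 16 2 5 11 3 10 14 17 13 15 4 6
16>2: swap(0,1), hi=0 ⇒ 2 16 5 11 3 10 14 17 13 15 4 6
2=2: mid=1
done. lo=0 hi=0; a=2 16 5 11 3 10 14 17 13 15 4 6

2 16 5 11 3 10 14 17 13 15 4 6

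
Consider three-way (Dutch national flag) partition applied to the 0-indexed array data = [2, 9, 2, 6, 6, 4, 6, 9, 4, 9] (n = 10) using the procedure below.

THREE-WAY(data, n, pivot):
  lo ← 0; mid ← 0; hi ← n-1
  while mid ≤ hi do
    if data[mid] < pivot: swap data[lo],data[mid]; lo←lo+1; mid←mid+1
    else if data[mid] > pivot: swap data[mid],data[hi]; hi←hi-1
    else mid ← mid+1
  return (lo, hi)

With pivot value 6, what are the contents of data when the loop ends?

[2, 4, 2, 4, 6, 6, 6, 9, 9, 9]

pivot = 6; lo=0, mid=0, hi=9
data[mid]=2<6: swap data[0],data[0]; lo=1,mid=1 → [2, 9, 2, 6, 6, 4, 6, 9, 4, 9]
data[mid]=9>6: swap data[1],data[9]; hi=8 → [2, 9, 2, 6, 6, 4, 6, 9, 4, 9]
data[mid]=9>6: swap data[1],data[8]; hi=7 → [2, 4, 2, 6, 6, 4, 6, 9, 9, 9]
data[mid]=4<6: swap data[1],data[1]; lo=2,mid=2 → [2, 4, 2, 6, 6, 4, 6, 9, 9, 9]
data[mid]=2<6: swap data[2],data[2]; lo=3,mid=3 → [2, 4, 2, 6, 6, 4, 6, 9, 9, 9]
data[mid]=6=6: mid=4
data[mid]=6=6: mid=5
data[mid]=4<6: swap data[3],data[5]; lo=4,mid=6 → [2, 4, 2, 4, 6, 6, 6, 9, 9, 9]
data[mid]=6=6: mid=7
data[mid]=9>6: swap data[7],data[7]; hi=6 → [2, 4, 2, 4, 6, 6, 6, 9, 9, 9]
end: lo=4, hi=6; data = [2, 4, 2, 4, 6, 6, 6, 9, 9, 9]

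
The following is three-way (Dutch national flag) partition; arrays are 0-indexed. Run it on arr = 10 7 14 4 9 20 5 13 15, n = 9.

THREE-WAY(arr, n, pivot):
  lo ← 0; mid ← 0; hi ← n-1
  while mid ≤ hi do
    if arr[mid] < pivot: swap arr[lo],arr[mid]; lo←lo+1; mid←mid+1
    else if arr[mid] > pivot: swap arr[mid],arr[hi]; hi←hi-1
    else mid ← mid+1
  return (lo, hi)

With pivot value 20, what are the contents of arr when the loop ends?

lo=0 mid=0 hi=8
10<20: swap(0,0), lo=1 mid=1 ⇒ 10 7 14 4 9 20 5 13 15
7<20: swap(1,1), lo=2 mid=2 ⇒ 10 7 14 4 9 20 5 13 15
14<20: swap(2,2), lo=3 mid=3 ⇒ 10 7 14 4 9 20 5 13 15
4<20: swap(3,3), lo=4 mid=4 ⇒ 10 7 14 4 9 20 5 13 15
9<20: swap(4,4), lo=5 mid=5 ⇒ 10 7 14 4 9 20 5 13 15
20=20: mid=6
5<20: swap(5,6), lo=6 mid=7 ⇒ 10 7 14 4 9 5 20 13 15
13<20: swap(6,7), lo=7 mid=8 ⇒ 10 7 14 4 9 5 13 20 15
15<20: swap(7,8), lo=8 mid=9 ⇒ 10 7 14 4 9 5 13 15 20
done. lo=8 hi=8; arr=10 7 14 4 9 5 13 15 20

10 7 14 4 9 5 13 15 20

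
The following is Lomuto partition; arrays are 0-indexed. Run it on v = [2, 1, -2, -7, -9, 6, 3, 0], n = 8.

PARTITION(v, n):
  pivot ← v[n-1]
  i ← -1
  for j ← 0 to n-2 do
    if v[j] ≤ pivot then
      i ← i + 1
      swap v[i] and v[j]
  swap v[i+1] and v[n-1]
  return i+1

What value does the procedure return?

pivot=0, i=-1
j=0: 2>0, skip
j=1: 1>0, skip
j=2: -2≤0, i=0, swap(0,2) ⇒ [-2, 1, 2, -7, -9, 6, 3, 0]
j=3: -7≤0, i=1, swap(1,3) ⇒ [-2, -7, 2, 1, -9, 6, 3, 0]
j=4: -9≤0, i=2, swap(2,4) ⇒ [-2, -7, -9, 1, 2, 6, 3, 0]
j=5: 6>0, skip
j=6: 3>0, skip
swap(3,7) ⇒ [-2, -7, -9, 0, 2, 6, 3, 1]; return 3

3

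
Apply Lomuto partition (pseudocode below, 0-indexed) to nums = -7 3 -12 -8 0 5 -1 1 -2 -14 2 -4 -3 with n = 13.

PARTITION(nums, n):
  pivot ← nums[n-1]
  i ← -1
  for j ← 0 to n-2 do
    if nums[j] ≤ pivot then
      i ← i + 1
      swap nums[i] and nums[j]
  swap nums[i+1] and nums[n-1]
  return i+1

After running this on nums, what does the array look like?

-7 -12 -8 -14 -4 -3 -1 1 -2 3 2 0 5

pivot = nums[12] = -3; i = -1
j=0: nums[0]=-7 ≤ -3 → i=0, swap nums[0],nums[0] (no change) → -7 3 -12 -8 0 5 -1 1 -2 -14 2 -4 -3
j=1: nums[1]=3 > -3 → no swap
j=2: nums[2]=-12 ≤ -3 → i=1, swap nums[1],nums[2] → -7 -12 3 -8 0 5 -1 1 -2 -14 2 -4 -3
j=3: nums[3]=-8 ≤ -3 → i=2, swap nums[2],nums[3] → -7 -12 -8 3 0 5 -1 1 -2 -14 2 -4 -3
j=4: nums[4]=0 > -3 → no swap
j=5: nums[5]=5 > -3 → no swap
j=6: nums[6]=-1 > -3 → no swap
j=7: nums[7]=1 > -3 → no swap
j=8: nums[8]=-2 > -3 → no swap
j=9: nums[9]=-14 ≤ -3 → i=3, swap nums[3],nums[9] → -7 -12 -8 -14 0 5 -1 1 -2 3 2 -4 -3
j=10: nums[10]=2 > -3 → no swap
j=11: nums[11]=-4 ≤ -3 → i=4, swap nums[4],nums[11] → -7 -12 -8 -14 -4 5 -1 1 -2 3 2 0 -3
final swap nums[5],nums[12] → -7 -12 -8 -14 -4 -3 -1 1 -2 3 2 0 5; return 5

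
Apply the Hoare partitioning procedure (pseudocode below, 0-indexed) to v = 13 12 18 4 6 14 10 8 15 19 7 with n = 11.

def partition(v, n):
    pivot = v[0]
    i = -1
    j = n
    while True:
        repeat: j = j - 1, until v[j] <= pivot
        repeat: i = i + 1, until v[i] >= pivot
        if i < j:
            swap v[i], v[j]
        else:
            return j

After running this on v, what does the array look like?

pivot = v[0] = 13; i = -1, j = 11
j→10 (v[10]=7≤13), i→0 (v[0]=13≥13); i<j, swap → 7 12 18 4 6 14 10 8 15 19 13
j→7 (v[7]=8≤13), i→2 (v[2]=18≥13); i<j, swap → 7 12 8 4 6 14 10 18 15 19 13
j→6 (v[6]=10≤13), i→5 (v[5]=14≥13); i<j, swap → 7 12 8 4 6 10 14 18 15 19 13
j→5, i→6; i≥j, return j=5. v = 7 12 8 4 6 10 14 18 15 19 13

7 12 8 4 6 10 14 18 15 19 13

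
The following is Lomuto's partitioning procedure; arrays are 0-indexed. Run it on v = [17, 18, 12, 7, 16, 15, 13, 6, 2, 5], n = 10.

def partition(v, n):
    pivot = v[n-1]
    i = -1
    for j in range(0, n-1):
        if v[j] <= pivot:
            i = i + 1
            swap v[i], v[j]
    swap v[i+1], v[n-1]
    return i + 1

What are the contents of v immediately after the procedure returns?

pivot = v[9] = 5; i = -1
j=0: v[0]=17 > 5 → no swap
j=1: v[1]=18 > 5 → no swap
j=2: v[2]=12 > 5 → no swap
j=3: v[3]=7 > 5 → no swap
j=4: v[4]=16 > 5 → no swap
j=5: v[5]=15 > 5 → no swap
j=6: v[6]=13 > 5 → no swap
j=7: v[7]=6 > 5 → no swap
j=8: v[8]=2 ≤ 5 → i=0, swap v[0],v[8] → [2, 18, 12, 7, 16, 15, 13, 6, 17, 5]
final swap v[1],v[9] → [2, 5, 12, 7, 16, 15, 13, 6, 17, 18]; return 1

[2, 5, 12, 7, 16, 15, 13, 6, 17, 18]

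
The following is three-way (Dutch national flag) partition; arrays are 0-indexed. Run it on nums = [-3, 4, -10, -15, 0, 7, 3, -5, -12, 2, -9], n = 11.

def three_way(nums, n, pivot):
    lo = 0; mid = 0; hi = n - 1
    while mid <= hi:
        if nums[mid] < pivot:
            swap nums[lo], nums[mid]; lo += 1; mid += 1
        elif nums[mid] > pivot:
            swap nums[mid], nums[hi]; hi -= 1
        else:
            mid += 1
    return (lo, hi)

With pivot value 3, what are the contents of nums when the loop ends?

pivot = 3; lo=0, mid=0, hi=10
nums[mid]=-3<3: swap nums[0],nums[0]; lo=1,mid=1 → [-3, 4, -10, -15, 0, 7, 3, -5, -12, 2, -9]
nums[mid]=4>3: swap nums[1],nums[10]; hi=9 → [-3, -9, -10, -15, 0, 7, 3, -5, -12, 2, 4]
nums[mid]=-9<3: swap nums[1],nums[1]; lo=2,mid=2 → [-3, -9, -10, -15, 0, 7, 3, -5, -12, 2, 4]
nums[mid]=-10<3: swap nums[2],nums[2]; lo=3,mid=3 → [-3, -9, -10, -15, 0, 7, 3, -5, -12, 2, 4]
nums[mid]=-15<3: swap nums[3],nums[3]; lo=4,mid=4 → [-3, -9, -10, -15, 0, 7, 3, -5, -12, 2, 4]
nums[mid]=0<3: swap nums[4],nums[4]; lo=5,mid=5 → [-3, -9, -10, -15, 0, 7, 3, -5, -12, 2, 4]
nums[mid]=7>3: swap nums[5],nums[9]; hi=8 → [-3, -9, -10, -15, 0, 2, 3, -5, -12, 7, 4]
nums[mid]=2<3: swap nums[5],nums[5]; lo=6,mid=6 → [-3, -9, -10, -15, 0, 2, 3, -5, -12, 7, 4]
nums[mid]=3=3: mid=7
nums[mid]=-5<3: swap nums[6],nums[7]; lo=7,mid=8 → [-3, -9, -10, -15, 0, 2, -5, 3, -12, 7, 4]
nums[mid]=-12<3: swap nums[7],nums[8]; lo=8,mid=9 → [-3, -9, -10, -15, 0, 2, -5, -12, 3, 7, 4]
end: lo=8, hi=8; nums = [-3, -9, -10, -15, 0, 2, -5, -12, 3, 7, 4]

[-3, -9, -10, -15, 0, 2, -5, -12, 3, 7, 4]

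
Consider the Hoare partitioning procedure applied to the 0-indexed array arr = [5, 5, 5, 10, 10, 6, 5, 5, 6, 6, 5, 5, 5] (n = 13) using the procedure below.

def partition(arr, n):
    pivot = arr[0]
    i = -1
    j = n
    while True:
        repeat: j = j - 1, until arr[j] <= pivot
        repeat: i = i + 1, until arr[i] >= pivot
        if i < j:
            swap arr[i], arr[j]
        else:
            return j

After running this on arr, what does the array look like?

[5, 5, 5, 5, 5, 6, 10, 10, 6, 6, 5, 5, 5]

pivot = arr[0] = 5; i = -1, j = 13
j→12 (arr[12]=5≤5), i→0 (arr[0]=5≥5); i<j, swap → [5, 5, 5, 10, 10, 6, 5, 5, 6, 6, 5, 5, 5]
j→11 (arr[11]=5≤5), i→1 (arr[1]=5≥5); i<j, swap → [5, 5, 5, 10, 10, 6, 5, 5, 6, 6, 5, 5, 5]
j→10 (arr[10]=5≤5), i→2 (arr[2]=5≥5); i<j, swap → [5, 5, 5, 10, 10, 6, 5, 5, 6, 6, 5, 5, 5]
j→7 (arr[7]=5≤5), i→3 (arr[3]=10≥5); i<j, swap → [5, 5, 5, 5, 10, 6, 5, 10, 6, 6, 5, 5, 5]
j→6 (arr[6]=5≤5), i→4 (arr[4]=10≥5); i<j, swap → [5, 5, 5, 5, 5, 6, 10, 10, 6, 6, 5, 5, 5]
j→4, i→5; i≥j, return j=4. arr = [5, 5, 5, 5, 5, 6, 10, 10, 6, 6, 5, 5, 5]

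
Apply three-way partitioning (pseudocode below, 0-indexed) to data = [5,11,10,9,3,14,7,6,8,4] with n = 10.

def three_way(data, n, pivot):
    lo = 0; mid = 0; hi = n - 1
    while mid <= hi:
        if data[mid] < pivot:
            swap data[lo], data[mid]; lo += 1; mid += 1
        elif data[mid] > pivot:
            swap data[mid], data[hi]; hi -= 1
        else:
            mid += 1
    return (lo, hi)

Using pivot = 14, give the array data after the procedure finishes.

pivot = 14; lo=0, mid=0, hi=9
data[mid]=5<14: swap data[0],data[0]; lo=1,mid=1 → [5,11,10,9,3,14,7,6,8,4]
data[mid]=11<14: swap data[1],data[1]; lo=2,mid=2 → [5,11,10,9,3,14,7,6,8,4]
data[mid]=10<14: swap data[2],data[2]; lo=3,mid=3 → [5,11,10,9,3,14,7,6,8,4]
data[mid]=9<14: swap data[3],data[3]; lo=4,mid=4 → [5,11,10,9,3,14,7,6,8,4]
data[mid]=3<14: swap data[4],data[4]; lo=5,mid=5 → [5,11,10,9,3,14,7,6,8,4]
data[mid]=14=14: mid=6
data[mid]=7<14: swap data[5],data[6]; lo=6,mid=7 → [5,11,10,9,3,7,14,6,8,4]
data[mid]=6<14: swap data[6],data[7]; lo=7,mid=8 → [5,11,10,9,3,7,6,14,8,4]
data[mid]=8<14: swap data[7],data[8]; lo=8,mid=9 → [5,11,10,9,3,7,6,8,14,4]
data[mid]=4<14: swap data[8],data[9]; lo=9,mid=10 → [5,11,10,9,3,7,6,8,4,14]
end: lo=9, hi=9; data = [5,11,10,9,3,7,6,8,4,14]

[5,11,10,9,3,7,6,8,4,14]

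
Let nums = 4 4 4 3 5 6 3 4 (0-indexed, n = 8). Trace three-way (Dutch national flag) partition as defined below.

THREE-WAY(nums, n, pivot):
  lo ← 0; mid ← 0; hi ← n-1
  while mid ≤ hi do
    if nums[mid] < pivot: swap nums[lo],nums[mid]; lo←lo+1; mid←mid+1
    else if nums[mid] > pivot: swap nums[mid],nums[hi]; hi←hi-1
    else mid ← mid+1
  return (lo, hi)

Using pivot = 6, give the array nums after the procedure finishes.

4 4 4 3 5 3 4 6

pivot = 6; lo=0, mid=0, hi=7
nums[mid]=4<6: swap nums[0],nums[0]; lo=1,mid=1 → 4 4 4 3 5 6 3 4
nums[mid]=4<6: swap nums[1],nums[1]; lo=2,mid=2 → 4 4 4 3 5 6 3 4
nums[mid]=4<6: swap nums[2],nums[2]; lo=3,mid=3 → 4 4 4 3 5 6 3 4
nums[mid]=3<6: swap nums[3],nums[3]; lo=4,mid=4 → 4 4 4 3 5 6 3 4
nums[mid]=5<6: swap nums[4],nums[4]; lo=5,mid=5 → 4 4 4 3 5 6 3 4
nums[mid]=6=6: mid=6
nums[mid]=3<6: swap nums[5],nums[6]; lo=6,mid=7 → 4 4 4 3 5 3 6 4
nums[mid]=4<6: swap nums[6],nums[7]; lo=7,mid=8 → 4 4 4 3 5 3 4 6
end: lo=7, hi=7; nums = 4 4 4 3 5 3 4 6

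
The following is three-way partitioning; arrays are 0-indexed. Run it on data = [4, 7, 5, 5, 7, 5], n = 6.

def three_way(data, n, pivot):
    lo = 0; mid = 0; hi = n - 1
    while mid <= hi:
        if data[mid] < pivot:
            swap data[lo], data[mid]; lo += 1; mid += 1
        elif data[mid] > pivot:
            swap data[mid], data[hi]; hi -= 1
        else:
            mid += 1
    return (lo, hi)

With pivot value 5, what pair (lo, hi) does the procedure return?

(1, 3)

pivot = 5; lo=0, mid=0, hi=5
data[mid]=4<5: swap data[0],data[0]; lo=1,mid=1 → [4, 7, 5, 5, 7, 5]
data[mid]=7>5: swap data[1],data[5]; hi=4 → [4, 5, 5, 5, 7, 7]
data[mid]=5=5: mid=2
data[mid]=5=5: mid=3
data[mid]=5=5: mid=4
data[mid]=7>5: swap data[4],data[4]; hi=3 → [4, 5, 5, 5, 7, 7]
end: lo=1, hi=3; data = [4, 5, 5, 5, 7, 7]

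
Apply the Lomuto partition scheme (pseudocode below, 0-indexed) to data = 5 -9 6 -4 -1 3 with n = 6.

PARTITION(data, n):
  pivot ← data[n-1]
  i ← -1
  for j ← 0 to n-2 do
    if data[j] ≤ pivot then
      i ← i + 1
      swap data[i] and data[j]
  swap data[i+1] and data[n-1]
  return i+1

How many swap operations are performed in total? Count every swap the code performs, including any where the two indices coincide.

pivot=3, i=-1
j=0: 5>3, skip
j=1: -9≤3, i=0, swap(0,1) ⇒ -9 5 6 -4 -1 3
j=2: 6>3, skip
j=3: -4≤3, i=1, swap(1,3) ⇒ -9 -4 6 5 -1 3
j=4: -1≤3, i=2, swap(2,4) ⇒ -9 -4 -1 5 6 3
swap(3,5) ⇒ -9 -4 -1 3 6 5; return 3

4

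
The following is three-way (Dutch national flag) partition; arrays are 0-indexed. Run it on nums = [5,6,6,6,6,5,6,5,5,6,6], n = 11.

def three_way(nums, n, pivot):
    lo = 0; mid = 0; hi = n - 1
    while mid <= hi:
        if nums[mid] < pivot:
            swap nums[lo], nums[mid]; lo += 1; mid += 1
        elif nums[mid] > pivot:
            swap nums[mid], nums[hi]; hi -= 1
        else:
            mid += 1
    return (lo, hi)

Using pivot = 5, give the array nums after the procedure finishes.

pivot = 5; lo=0, mid=0, hi=10
nums[mid]=5=5: mid=1
nums[mid]=6>5: swap nums[1],nums[10]; hi=9 → [5,6,6,6,6,5,6,5,5,6,6]
nums[mid]=6>5: swap nums[1],nums[9]; hi=8 → [5,6,6,6,6,5,6,5,5,6,6]
nums[mid]=6>5: swap nums[1],nums[8]; hi=7 → [5,5,6,6,6,5,6,5,6,6,6]
nums[mid]=5=5: mid=2
nums[mid]=6>5: swap nums[2],nums[7]; hi=6 → [5,5,5,6,6,5,6,6,6,6,6]
nums[mid]=5=5: mid=3
nums[mid]=6>5: swap nums[3],nums[6]; hi=5 → [5,5,5,6,6,5,6,6,6,6,6]
nums[mid]=6>5: swap nums[3],nums[5]; hi=4 → [5,5,5,5,6,6,6,6,6,6,6]
nums[mid]=5=5: mid=4
nums[mid]=6>5: swap nums[4],nums[4]; hi=3 → [5,5,5,5,6,6,6,6,6,6,6]
end: lo=0, hi=3; nums = [5,5,5,5,6,6,6,6,6,6,6]

[5,5,5,5,6,6,6,6,6,6,6]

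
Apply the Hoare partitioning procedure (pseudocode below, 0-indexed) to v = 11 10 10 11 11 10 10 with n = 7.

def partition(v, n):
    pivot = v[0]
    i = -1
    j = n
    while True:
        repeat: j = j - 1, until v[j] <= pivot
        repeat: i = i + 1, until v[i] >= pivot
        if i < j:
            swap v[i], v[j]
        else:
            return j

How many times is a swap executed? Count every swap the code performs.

pivot = v[0] = 11; i = -1, j = 7
j→6 (v[6]=10≤11), i→0 (v[0]=11≥11); i<j, swap → 10 10 10 11 11 10 11
j→5 (v[5]=10≤11), i→3 (v[3]=11≥11); i<j, swap → 10 10 10 10 11 11 11
j→4, i→4; i≥j, return j=4. v = 10 10 10 10 11 11 11

2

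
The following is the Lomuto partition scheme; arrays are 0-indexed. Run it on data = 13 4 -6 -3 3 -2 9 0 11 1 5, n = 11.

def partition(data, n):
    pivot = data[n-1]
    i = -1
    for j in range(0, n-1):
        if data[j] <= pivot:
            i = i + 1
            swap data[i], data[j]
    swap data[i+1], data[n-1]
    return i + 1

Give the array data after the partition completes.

4 -6 -3 3 -2 0 1 5 11 9 13

pivot=5, i=-1
j=0: 13>5, skip
j=1: 4≤5, i=0, swap(0,1) ⇒ 4 13 -6 -3 3 -2 9 0 11 1 5
j=2: -6≤5, i=1, swap(1,2) ⇒ 4 -6 13 -3 3 -2 9 0 11 1 5
j=3: -3≤5, i=2, swap(2,3) ⇒ 4 -6 -3 13 3 -2 9 0 11 1 5
j=4: 3≤5, i=3, swap(3,4) ⇒ 4 -6 -3 3 13 -2 9 0 11 1 5
j=5: -2≤5, i=4, swap(4,5) ⇒ 4 -6 -3 3 -2 13 9 0 11 1 5
j=6: 9>5, skip
j=7: 0≤5, i=5, swap(5,7) ⇒ 4 -6 -3 3 -2 0 9 13 11 1 5
j=8: 11>5, skip
j=9: 1≤5, i=6, swap(6,9) ⇒ 4 -6 -3 3 -2 0 1 13 11 9 5
swap(7,10) ⇒ 4 -6 -3 3 -2 0 1 5 11 9 13; return 7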